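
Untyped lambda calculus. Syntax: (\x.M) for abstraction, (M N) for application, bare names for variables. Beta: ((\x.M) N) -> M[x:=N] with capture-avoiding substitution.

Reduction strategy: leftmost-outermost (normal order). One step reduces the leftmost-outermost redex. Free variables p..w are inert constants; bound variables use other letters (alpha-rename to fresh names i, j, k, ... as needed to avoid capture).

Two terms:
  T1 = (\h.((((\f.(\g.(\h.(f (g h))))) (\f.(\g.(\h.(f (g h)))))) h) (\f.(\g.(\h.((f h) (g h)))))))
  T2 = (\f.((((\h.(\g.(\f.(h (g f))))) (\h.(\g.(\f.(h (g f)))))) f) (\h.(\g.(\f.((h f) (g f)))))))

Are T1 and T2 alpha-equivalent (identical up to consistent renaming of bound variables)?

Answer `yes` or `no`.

Term 1: (\h.((((\f.(\g.(\h.(f (g h))))) (\f.(\g.(\h.(f (g h)))))) h) (\f.(\g.(\h.((f h) (g h)))))))
Term 2: (\f.((((\h.(\g.(\f.(h (g f))))) (\h.(\g.(\f.(h (g f)))))) f) (\h.(\g.(\f.((h f) (g f)))))))
Alpha-equivalence: compare structure up to binder renaming.
Result: True

Answer: yes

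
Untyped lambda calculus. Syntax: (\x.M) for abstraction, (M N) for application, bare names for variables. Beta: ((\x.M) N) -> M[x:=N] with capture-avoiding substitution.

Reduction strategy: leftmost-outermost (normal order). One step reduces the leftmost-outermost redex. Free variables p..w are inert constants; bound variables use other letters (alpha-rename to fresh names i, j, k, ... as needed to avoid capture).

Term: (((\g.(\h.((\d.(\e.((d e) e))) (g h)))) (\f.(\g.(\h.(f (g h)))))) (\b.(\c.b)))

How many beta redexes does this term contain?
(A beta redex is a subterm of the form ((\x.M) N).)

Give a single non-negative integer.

Term: (((\g.(\h.((\d.(\e.((d e) e))) (g h)))) (\f.(\g.(\h.(f (g h)))))) (\b.(\c.b)))
  Redex: ((\g.(\h.((\d.(\e.((d e) e))) (g h)))) (\f.(\g.(\h.(f (g h))))))
  Redex: ((\d.(\e.((d e) e))) (g h))
Total redexes: 2

Answer: 2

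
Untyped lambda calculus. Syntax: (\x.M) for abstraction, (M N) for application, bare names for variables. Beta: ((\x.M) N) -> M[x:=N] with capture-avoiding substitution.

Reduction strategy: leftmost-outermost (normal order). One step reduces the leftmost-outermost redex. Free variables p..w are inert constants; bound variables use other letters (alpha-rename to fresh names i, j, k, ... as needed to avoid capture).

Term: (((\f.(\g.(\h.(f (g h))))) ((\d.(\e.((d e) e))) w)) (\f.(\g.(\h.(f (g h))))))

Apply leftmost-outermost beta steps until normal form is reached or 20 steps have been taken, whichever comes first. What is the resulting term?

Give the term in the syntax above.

Answer: (\h.((w (\g.(\i.(h (g i))))) (\g.(\i.(h (g i))))))

Derivation:
Step 0: (((\f.(\g.(\h.(f (g h))))) ((\d.(\e.((d e) e))) w)) (\f.(\g.(\h.(f (g h))))))
Step 1: ((\g.(\h.(((\d.(\e.((d e) e))) w) (g h)))) (\f.(\g.(\h.(f (g h))))))
Step 2: (\h.(((\d.(\e.((d e) e))) w) ((\f.(\g.(\h.(f (g h))))) h)))
Step 3: (\h.((\e.((w e) e)) ((\f.(\g.(\h.(f (g h))))) h)))
Step 4: (\h.((w ((\f.(\g.(\h.(f (g h))))) h)) ((\f.(\g.(\h.(f (g h))))) h)))
Step 5: (\h.((w (\g.(\i.(h (g i))))) ((\f.(\g.(\h.(f (g h))))) h)))
Step 6: (\h.((w (\g.(\i.(h (g i))))) (\g.(\i.(h (g i))))))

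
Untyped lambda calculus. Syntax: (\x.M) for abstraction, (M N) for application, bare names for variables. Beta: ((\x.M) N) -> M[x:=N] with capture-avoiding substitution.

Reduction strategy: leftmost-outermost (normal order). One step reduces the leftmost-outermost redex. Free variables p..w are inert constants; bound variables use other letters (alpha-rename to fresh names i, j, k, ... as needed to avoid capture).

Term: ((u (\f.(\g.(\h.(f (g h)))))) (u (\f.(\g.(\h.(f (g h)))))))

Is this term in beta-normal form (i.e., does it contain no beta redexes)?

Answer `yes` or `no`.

Answer: yes

Derivation:
Term: ((u (\f.(\g.(\h.(f (g h)))))) (u (\f.(\g.(\h.(f (g h)))))))
No beta redexes found.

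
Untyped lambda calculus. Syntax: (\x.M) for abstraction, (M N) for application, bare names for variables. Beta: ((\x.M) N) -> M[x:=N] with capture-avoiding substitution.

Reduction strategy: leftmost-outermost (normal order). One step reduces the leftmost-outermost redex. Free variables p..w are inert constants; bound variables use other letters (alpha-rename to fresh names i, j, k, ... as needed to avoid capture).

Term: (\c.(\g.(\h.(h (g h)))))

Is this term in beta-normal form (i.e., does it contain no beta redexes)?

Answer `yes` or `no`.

Answer: yes

Derivation:
Term: (\c.(\g.(\h.(h (g h)))))
No beta redexes found.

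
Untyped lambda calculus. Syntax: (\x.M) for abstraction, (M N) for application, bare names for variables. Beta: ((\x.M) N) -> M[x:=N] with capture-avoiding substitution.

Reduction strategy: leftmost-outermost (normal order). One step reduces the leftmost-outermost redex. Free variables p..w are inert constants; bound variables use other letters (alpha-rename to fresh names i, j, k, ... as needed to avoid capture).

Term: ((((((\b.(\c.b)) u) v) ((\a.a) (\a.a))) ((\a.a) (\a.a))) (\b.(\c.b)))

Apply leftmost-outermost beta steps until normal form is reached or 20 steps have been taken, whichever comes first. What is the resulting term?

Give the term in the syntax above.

Answer: (((u (\a.a)) (\a.a)) (\b.(\c.b)))

Derivation:
Step 0: ((((((\b.(\c.b)) u) v) ((\a.a) (\a.a))) ((\a.a) (\a.a))) (\b.(\c.b)))
Step 1: (((((\c.u) v) ((\a.a) (\a.a))) ((\a.a) (\a.a))) (\b.(\c.b)))
Step 2: (((u ((\a.a) (\a.a))) ((\a.a) (\a.a))) (\b.(\c.b)))
Step 3: (((u (\a.a)) ((\a.a) (\a.a))) (\b.(\c.b)))
Step 4: (((u (\a.a)) (\a.a)) (\b.(\c.b)))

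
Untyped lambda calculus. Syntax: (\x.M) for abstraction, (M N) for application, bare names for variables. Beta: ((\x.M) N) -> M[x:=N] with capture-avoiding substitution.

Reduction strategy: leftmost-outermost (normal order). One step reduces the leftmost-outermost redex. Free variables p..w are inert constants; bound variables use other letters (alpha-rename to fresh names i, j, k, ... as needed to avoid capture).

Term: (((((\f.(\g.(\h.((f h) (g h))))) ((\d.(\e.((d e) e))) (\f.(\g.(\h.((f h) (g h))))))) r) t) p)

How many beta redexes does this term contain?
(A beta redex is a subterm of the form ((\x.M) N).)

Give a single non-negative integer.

Answer: 2

Derivation:
Term: (((((\f.(\g.(\h.((f h) (g h))))) ((\d.(\e.((d e) e))) (\f.(\g.(\h.((f h) (g h))))))) r) t) p)
  Redex: ((\f.(\g.(\h.((f h) (g h))))) ((\d.(\e.((d e) e))) (\f.(\g.(\h.((f h) (g h)))))))
  Redex: ((\d.(\e.((d e) e))) (\f.(\g.(\h.((f h) (g h))))))
Total redexes: 2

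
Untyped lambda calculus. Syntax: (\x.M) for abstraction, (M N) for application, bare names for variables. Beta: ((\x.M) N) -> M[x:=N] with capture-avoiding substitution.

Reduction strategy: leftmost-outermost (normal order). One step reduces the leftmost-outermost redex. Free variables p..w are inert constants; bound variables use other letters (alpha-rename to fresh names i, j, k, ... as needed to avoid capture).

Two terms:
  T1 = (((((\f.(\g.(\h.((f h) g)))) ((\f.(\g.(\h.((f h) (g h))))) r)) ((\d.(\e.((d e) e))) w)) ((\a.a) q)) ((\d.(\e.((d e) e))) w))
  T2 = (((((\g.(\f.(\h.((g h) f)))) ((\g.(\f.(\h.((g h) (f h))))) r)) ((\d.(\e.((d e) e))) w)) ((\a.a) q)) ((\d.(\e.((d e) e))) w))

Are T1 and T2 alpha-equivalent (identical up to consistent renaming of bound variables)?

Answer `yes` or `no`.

Term 1: (((((\f.(\g.(\h.((f h) g)))) ((\f.(\g.(\h.((f h) (g h))))) r)) ((\d.(\e.((d e) e))) w)) ((\a.a) q)) ((\d.(\e.((d e) e))) w))
Term 2: (((((\g.(\f.(\h.((g h) f)))) ((\g.(\f.(\h.((g h) (f h))))) r)) ((\d.(\e.((d e) e))) w)) ((\a.a) q)) ((\d.(\e.((d e) e))) w))
Alpha-equivalence: compare structure up to binder renaming.
Result: True

Answer: yes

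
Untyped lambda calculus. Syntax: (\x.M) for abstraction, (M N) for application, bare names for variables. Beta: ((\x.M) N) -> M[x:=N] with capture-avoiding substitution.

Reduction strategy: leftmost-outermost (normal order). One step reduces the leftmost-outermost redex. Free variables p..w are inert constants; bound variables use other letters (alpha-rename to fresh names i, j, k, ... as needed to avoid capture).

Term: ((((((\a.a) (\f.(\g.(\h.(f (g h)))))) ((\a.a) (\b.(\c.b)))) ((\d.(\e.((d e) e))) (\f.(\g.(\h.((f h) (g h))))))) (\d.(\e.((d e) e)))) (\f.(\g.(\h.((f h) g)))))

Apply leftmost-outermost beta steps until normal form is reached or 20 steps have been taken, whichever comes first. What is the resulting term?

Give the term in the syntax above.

Step 0: ((((((\a.a) (\f.(\g.(\h.(f (g h)))))) ((\a.a) (\b.(\c.b)))) ((\d.(\e.((d e) e))) (\f.(\g.(\h.((f h) (g h))))))) (\d.(\e.((d e) e)))) (\f.(\g.(\h.((f h) g)))))
Step 1: (((((\f.(\g.(\h.(f (g h))))) ((\a.a) (\b.(\c.b)))) ((\d.(\e.((d e) e))) (\f.(\g.(\h.((f h) (g h))))))) (\d.(\e.((d e) e)))) (\f.(\g.(\h.((f h) g)))))
Step 2: ((((\g.(\h.(((\a.a) (\b.(\c.b))) (g h)))) ((\d.(\e.((d e) e))) (\f.(\g.(\h.((f h) (g h))))))) (\d.(\e.((d e) e)))) (\f.(\g.(\h.((f h) g)))))
Step 3: (((\h.(((\a.a) (\b.(\c.b))) (((\d.(\e.((d e) e))) (\f.(\g.(\h.((f h) (g h)))))) h))) (\d.(\e.((d e) e)))) (\f.(\g.(\h.((f h) g)))))
Step 4: ((((\a.a) (\b.(\c.b))) (((\d.(\e.((d e) e))) (\f.(\g.(\h.((f h) (g h)))))) (\d.(\e.((d e) e))))) (\f.(\g.(\h.((f h) g)))))
Step 5: (((\b.(\c.b)) (((\d.(\e.((d e) e))) (\f.(\g.(\h.((f h) (g h)))))) (\d.(\e.((d e) e))))) (\f.(\g.(\h.((f h) g)))))
Step 6: ((\c.(((\d.(\e.((d e) e))) (\f.(\g.(\h.((f h) (g h)))))) (\d.(\e.((d e) e))))) (\f.(\g.(\h.((f h) g)))))
Step 7: (((\d.(\e.((d e) e))) (\f.(\g.(\h.((f h) (g h)))))) (\d.(\e.((d e) e))))
Step 8: ((\e.(((\f.(\g.(\h.((f h) (g h))))) e) e)) (\d.(\e.((d e) e))))
Step 9: (((\f.(\g.(\h.((f h) (g h))))) (\d.(\e.((d e) e)))) (\d.(\e.((d e) e))))
Step 10: ((\g.(\h.(((\d.(\e.((d e) e))) h) (g h)))) (\d.(\e.((d e) e))))
Step 11: (\h.(((\d.(\e.((d e) e))) h) ((\d.(\e.((d e) e))) h)))
Step 12: (\h.((\e.((h e) e)) ((\d.(\e.((d e) e))) h)))
Step 13: (\h.((h ((\d.(\e.((d e) e))) h)) ((\d.(\e.((d e) e))) h)))
Step 14: (\h.((h (\e.((h e) e))) ((\d.(\e.((d e) e))) h)))
Step 15: (\h.((h (\e.((h e) e))) (\e.((h e) e))))

Answer: (\h.((h (\e.((h e) e))) (\e.((h e) e))))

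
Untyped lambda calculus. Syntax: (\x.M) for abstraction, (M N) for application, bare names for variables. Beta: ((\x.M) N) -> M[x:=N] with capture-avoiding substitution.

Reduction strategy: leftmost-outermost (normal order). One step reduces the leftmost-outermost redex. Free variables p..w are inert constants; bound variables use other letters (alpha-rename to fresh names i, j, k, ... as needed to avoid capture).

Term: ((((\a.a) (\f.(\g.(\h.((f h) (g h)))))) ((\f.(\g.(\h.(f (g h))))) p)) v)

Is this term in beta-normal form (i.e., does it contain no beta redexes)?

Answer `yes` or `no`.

Term: ((((\a.a) (\f.(\g.(\h.((f h) (g h)))))) ((\f.(\g.(\h.(f (g h))))) p)) v)
Found 2 beta redex(es).

Answer: no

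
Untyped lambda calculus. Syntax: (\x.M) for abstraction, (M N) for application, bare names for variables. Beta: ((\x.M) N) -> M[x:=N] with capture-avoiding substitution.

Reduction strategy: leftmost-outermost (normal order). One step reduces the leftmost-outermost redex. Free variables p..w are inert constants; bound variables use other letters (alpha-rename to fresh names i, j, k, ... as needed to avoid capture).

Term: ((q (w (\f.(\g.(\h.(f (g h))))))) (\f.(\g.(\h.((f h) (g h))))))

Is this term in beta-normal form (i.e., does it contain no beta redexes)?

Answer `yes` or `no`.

Term: ((q (w (\f.(\g.(\h.(f (g h))))))) (\f.(\g.(\h.((f h) (g h))))))
No beta redexes found.

Answer: yes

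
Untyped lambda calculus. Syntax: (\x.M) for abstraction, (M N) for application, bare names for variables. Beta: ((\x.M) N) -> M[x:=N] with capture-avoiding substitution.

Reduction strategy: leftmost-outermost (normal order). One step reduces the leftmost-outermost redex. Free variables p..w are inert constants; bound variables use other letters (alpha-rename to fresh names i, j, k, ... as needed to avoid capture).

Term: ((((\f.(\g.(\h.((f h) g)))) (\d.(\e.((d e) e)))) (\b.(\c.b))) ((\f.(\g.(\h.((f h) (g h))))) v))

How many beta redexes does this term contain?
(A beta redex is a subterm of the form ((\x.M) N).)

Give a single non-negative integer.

Answer: 2

Derivation:
Term: ((((\f.(\g.(\h.((f h) g)))) (\d.(\e.((d e) e)))) (\b.(\c.b))) ((\f.(\g.(\h.((f h) (g h))))) v))
  Redex: ((\f.(\g.(\h.((f h) g)))) (\d.(\e.((d e) e))))
  Redex: ((\f.(\g.(\h.((f h) (g h))))) v)
Total redexes: 2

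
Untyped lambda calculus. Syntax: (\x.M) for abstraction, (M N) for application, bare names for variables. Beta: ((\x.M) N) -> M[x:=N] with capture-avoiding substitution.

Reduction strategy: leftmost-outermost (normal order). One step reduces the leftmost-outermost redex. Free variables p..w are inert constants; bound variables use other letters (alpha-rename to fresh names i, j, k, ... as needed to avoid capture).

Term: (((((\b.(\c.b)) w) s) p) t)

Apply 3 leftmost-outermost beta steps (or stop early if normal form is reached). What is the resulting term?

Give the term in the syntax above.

Answer: ((w p) t)

Derivation:
Step 0: (((((\b.(\c.b)) w) s) p) t)
Step 1: ((((\c.w) s) p) t)
Step 2: ((w p) t)
Step 3: (normal form reached)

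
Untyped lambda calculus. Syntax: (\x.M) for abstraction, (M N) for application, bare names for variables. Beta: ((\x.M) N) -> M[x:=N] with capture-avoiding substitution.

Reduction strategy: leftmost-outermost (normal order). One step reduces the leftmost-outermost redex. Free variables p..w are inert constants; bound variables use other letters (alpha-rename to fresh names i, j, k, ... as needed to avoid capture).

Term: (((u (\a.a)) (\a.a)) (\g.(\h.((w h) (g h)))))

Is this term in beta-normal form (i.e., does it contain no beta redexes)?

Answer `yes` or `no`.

Term: (((u (\a.a)) (\a.a)) (\g.(\h.((w h) (g h)))))
No beta redexes found.

Answer: yes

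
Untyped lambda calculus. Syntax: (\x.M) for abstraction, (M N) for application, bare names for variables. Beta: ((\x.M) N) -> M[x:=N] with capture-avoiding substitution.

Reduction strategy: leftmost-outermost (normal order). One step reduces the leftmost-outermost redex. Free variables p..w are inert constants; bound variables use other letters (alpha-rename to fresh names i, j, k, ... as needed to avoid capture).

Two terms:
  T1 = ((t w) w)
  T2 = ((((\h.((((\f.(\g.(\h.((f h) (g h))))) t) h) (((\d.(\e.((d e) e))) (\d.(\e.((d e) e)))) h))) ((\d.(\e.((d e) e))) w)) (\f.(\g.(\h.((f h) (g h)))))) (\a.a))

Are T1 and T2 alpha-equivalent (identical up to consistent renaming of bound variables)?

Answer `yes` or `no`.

Answer: no

Derivation:
Term 1: ((t w) w)
Term 2: ((((\h.((((\f.(\g.(\h.((f h) (g h))))) t) h) (((\d.(\e.((d e) e))) (\d.(\e.((d e) e)))) h))) ((\d.(\e.((d e) e))) w)) (\f.(\g.(\h.((f h) (g h)))))) (\a.a))
Alpha-equivalence: compare structure up to binder renaming.
Result: False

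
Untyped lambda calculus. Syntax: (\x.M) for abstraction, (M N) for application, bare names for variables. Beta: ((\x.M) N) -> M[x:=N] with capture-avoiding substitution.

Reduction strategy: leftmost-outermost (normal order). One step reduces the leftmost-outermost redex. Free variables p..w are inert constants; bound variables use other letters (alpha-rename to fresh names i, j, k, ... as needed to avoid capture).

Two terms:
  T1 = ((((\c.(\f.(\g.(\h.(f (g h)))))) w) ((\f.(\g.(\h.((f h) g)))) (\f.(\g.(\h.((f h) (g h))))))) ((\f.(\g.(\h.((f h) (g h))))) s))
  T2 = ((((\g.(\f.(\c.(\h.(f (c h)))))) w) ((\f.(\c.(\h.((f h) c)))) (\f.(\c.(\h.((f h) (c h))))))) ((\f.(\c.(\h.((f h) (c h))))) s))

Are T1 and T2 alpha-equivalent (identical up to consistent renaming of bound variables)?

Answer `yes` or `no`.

Term 1: ((((\c.(\f.(\g.(\h.(f (g h)))))) w) ((\f.(\g.(\h.((f h) g)))) (\f.(\g.(\h.((f h) (g h))))))) ((\f.(\g.(\h.((f h) (g h))))) s))
Term 2: ((((\g.(\f.(\c.(\h.(f (c h)))))) w) ((\f.(\c.(\h.((f h) c)))) (\f.(\c.(\h.((f h) (c h))))))) ((\f.(\c.(\h.((f h) (c h))))) s))
Alpha-equivalence: compare structure up to binder renaming.
Result: True

Answer: yes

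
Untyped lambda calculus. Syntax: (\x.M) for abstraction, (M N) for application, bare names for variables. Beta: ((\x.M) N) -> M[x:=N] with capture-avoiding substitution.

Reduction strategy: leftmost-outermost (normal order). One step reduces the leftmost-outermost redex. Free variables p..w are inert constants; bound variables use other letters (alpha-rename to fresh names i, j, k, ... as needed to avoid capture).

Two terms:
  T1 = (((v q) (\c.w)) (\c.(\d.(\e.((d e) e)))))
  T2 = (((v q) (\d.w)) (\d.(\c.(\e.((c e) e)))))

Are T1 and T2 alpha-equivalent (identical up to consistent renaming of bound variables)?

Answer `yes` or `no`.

Term 1: (((v q) (\c.w)) (\c.(\d.(\e.((d e) e)))))
Term 2: (((v q) (\d.w)) (\d.(\c.(\e.((c e) e)))))
Alpha-equivalence: compare structure up to binder renaming.
Result: True

Answer: yes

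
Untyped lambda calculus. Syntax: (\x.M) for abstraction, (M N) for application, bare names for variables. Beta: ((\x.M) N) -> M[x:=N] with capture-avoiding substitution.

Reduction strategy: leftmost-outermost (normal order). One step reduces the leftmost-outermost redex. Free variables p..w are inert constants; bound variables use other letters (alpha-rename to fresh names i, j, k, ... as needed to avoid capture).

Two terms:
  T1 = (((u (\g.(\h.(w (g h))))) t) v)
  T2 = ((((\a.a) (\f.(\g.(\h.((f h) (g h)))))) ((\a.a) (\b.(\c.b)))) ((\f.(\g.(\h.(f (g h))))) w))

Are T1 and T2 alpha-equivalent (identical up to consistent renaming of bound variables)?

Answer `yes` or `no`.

Term 1: (((u (\g.(\h.(w (g h))))) t) v)
Term 2: ((((\a.a) (\f.(\g.(\h.((f h) (g h)))))) ((\a.a) (\b.(\c.b)))) ((\f.(\g.(\h.(f (g h))))) w))
Alpha-equivalence: compare structure up to binder renaming.
Result: False

Answer: no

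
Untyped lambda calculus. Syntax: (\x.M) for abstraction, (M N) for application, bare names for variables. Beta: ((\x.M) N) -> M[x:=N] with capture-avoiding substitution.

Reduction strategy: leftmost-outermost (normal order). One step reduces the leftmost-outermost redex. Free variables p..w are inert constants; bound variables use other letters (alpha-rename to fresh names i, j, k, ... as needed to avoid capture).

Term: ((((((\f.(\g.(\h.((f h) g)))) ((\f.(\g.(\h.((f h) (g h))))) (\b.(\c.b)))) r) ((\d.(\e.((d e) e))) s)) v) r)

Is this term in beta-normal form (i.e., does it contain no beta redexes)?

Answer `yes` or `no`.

Answer: no

Derivation:
Term: ((((((\f.(\g.(\h.((f h) g)))) ((\f.(\g.(\h.((f h) (g h))))) (\b.(\c.b)))) r) ((\d.(\e.((d e) e))) s)) v) r)
Found 3 beta redex(es).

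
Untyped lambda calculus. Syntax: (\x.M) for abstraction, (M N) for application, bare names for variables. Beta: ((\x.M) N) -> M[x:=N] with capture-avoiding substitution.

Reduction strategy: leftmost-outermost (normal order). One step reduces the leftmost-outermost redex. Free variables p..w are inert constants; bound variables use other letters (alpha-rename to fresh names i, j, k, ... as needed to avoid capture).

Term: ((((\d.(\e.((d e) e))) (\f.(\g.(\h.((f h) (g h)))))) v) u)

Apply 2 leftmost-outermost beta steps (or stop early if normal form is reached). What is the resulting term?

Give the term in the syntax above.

Answer: ((((\f.(\g.(\h.((f h) (g h))))) v) v) u)

Derivation:
Step 0: ((((\d.(\e.((d e) e))) (\f.(\g.(\h.((f h) (g h)))))) v) u)
Step 1: (((\e.(((\f.(\g.(\h.((f h) (g h))))) e) e)) v) u)
Step 2: ((((\f.(\g.(\h.((f h) (g h))))) v) v) u)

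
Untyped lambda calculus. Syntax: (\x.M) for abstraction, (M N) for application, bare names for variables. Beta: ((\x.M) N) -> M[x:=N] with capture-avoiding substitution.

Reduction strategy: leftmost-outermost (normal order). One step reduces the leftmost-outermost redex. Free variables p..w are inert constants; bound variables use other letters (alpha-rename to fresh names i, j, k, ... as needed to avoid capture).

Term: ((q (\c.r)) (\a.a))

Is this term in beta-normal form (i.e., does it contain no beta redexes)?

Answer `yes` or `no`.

Answer: yes

Derivation:
Term: ((q (\c.r)) (\a.a))
No beta redexes found.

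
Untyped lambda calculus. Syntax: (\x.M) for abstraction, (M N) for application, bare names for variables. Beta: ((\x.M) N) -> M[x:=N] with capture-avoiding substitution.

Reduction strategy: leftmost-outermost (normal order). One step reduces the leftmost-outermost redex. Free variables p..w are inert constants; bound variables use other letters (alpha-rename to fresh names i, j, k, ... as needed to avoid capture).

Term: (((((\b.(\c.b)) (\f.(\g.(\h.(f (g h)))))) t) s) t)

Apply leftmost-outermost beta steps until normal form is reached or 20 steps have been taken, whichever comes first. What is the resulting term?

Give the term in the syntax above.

Answer: (\h.(s (t h)))

Derivation:
Step 0: (((((\b.(\c.b)) (\f.(\g.(\h.(f (g h)))))) t) s) t)
Step 1: ((((\c.(\f.(\g.(\h.(f (g h)))))) t) s) t)
Step 2: (((\f.(\g.(\h.(f (g h))))) s) t)
Step 3: ((\g.(\h.(s (g h)))) t)
Step 4: (\h.(s (t h)))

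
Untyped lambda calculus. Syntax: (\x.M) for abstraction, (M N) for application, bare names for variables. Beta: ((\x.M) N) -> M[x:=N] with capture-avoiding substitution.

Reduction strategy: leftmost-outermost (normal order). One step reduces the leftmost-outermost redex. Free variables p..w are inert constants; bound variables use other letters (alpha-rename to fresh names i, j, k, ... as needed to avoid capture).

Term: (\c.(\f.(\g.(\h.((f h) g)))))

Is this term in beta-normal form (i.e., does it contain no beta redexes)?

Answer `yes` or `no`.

Answer: yes

Derivation:
Term: (\c.(\f.(\g.(\h.((f h) g)))))
No beta redexes found.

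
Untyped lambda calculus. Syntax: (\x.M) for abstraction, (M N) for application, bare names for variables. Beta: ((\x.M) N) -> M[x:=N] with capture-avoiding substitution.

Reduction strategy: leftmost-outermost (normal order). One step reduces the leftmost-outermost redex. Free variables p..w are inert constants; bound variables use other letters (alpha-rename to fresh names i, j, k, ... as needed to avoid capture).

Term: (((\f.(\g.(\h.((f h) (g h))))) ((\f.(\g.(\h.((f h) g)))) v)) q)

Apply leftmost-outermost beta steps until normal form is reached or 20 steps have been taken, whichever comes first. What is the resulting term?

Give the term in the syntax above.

Step 0: (((\f.(\g.(\h.((f h) (g h))))) ((\f.(\g.(\h.((f h) g)))) v)) q)
Step 1: ((\g.(\h.((((\f.(\g.(\h.((f h) g)))) v) h) (g h)))) q)
Step 2: (\h.((((\f.(\g.(\h.((f h) g)))) v) h) (q h)))
Step 3: (\h.(((\g.(\h.((v h) g))) h) (q h)))
Step 4: (\h.((\i.((v i) h)) (q h)))
Step 5: (\h.((v (q h)) h))

Answer: (\h.((v (q h)) h))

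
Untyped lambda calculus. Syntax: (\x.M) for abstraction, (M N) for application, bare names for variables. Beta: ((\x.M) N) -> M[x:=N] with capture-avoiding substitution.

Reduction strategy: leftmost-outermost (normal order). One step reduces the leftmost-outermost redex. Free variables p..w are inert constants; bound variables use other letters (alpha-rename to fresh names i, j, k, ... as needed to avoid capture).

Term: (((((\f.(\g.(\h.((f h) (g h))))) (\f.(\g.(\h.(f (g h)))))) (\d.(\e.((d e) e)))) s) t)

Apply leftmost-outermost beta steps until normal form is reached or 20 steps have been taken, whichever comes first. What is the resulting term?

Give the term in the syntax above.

Step 0: (((((\f.(\g.(\h.((f h) (g h))))) (\f.(\g.(\h.(f (g h)))))) (\d.(\e.((d e) e)))) s) t)
Step 1: ((((\g.(\h.(((\f.(\g.(\h.(f (g h))))) h) (g h)))) (\d.(\e.((d e) e)))) s) t)
Step 2: (((\h.(((\f.(\g.(\h.(f (g h))))) h) ((\d.(\e.((d e) e))) h))) s) t)
Step 3: ((((\f.(\g.(\h.(f (g h))))) s) ((\d.(\e.((d e) e))) s)) t)
Step 4: (((\g.(\h.(s (g h)))) ((\d.(\e.((d e) e))) s)) t)
Step 5: ((\h.(s (((\d.(\e.((d e) e))) s) h))) t)
Step 6: (s (((\d.(\e.((d e) e))) s) t))
Step 7: (s ((\e.((s e) e)) t))
Step 8: (s ((s t) t))

Answer: (s ((s t) t))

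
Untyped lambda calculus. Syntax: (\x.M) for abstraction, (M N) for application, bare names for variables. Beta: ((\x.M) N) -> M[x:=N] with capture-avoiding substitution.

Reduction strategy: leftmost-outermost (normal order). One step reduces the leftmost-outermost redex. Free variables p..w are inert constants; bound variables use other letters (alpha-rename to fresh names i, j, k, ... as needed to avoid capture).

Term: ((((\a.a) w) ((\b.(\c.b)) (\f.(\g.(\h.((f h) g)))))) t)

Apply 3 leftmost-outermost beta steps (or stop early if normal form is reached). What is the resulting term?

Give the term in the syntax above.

Answer: ((w (\c.(\f.(\g.(\h.((f h) g)))))) t)

Derivation:
Step 0: ((((\a.a) w) ((\b.(\c.b)) (\f.(\g.(\h.((f h) g)))))) t)
Step 1: ((w ((\b.(\c.b)) (\f.(\g.(\h.((f h) g)))))) t)
Step 2: ((w (\c.(\f.(\g.(\h.((f h) g)))))) t)
Step 3: (normal form reached)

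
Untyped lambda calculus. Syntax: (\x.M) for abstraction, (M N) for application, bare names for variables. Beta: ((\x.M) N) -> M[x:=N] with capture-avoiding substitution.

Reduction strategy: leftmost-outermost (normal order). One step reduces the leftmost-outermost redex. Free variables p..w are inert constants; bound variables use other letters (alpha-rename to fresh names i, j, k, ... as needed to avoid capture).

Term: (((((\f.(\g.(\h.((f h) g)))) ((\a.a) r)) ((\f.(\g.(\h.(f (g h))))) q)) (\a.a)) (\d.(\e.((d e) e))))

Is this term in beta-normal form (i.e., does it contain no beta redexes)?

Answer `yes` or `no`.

Term: (((((\f.(\g.(\h.((f h) g)))) ((\a.a) r)) ((\f.(\g.(\h.(f (g h))))) q)) (\a.a)) (\d.(\e.((d e) e))))
Found 3 beta redex(es).

Answer: no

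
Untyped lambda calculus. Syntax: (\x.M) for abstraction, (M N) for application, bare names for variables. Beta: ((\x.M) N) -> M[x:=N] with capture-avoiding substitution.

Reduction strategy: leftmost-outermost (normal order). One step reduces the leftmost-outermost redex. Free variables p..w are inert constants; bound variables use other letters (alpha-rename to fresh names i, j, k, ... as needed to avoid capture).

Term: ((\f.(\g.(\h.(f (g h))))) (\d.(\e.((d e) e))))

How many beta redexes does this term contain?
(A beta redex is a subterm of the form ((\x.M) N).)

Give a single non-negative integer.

Term: ((\f.(\g.(\h.(f (g h))))) (\d.(\e.((d e) e))))
  Redex: ((\f.(\g.(\h.(f (g h))))) (\d.(\e.((d e) e))))
Total redexes: 1

Answer: 1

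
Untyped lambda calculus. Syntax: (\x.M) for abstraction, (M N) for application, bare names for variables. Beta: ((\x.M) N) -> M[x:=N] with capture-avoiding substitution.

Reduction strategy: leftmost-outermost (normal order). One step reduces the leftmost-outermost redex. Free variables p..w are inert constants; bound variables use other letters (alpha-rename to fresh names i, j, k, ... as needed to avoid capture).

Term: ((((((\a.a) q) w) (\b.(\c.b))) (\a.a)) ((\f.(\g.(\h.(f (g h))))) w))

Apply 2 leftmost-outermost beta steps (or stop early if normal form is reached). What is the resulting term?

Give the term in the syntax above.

Answer: ((((q w) (\b.(\c.b))) (\a.a)) (\g.(\h.(w (g h)))))

Derivation:
Step 0: ((((((\a.a) q) w) (\b.(\c.b))) (\a.a)) ((\f.(\g.(\h.(f (g h))))) w))
Step 1: ((((q w) (\b.(\c.b))) (\a.a)) ((\f.(\g.(\h.(f (g h))))) w))
Step 2: ((((q w) (\b.(\c.b))) (\a.a)) (\g.(\h.(w (g h)))))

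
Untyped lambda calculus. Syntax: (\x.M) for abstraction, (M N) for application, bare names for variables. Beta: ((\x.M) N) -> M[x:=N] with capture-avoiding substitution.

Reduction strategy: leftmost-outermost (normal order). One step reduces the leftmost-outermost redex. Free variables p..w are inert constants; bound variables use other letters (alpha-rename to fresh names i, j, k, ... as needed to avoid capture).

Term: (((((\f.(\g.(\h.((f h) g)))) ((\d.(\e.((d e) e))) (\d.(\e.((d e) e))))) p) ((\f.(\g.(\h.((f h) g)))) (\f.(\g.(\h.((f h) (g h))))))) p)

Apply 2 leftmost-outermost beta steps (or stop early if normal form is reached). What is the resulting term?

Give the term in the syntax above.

Answer: (((\h.((((\d.(\e.((d e) e))) (\d.(\e.((d e) e)))) h) p)) ((\f.(\g.(\h.((f h) g)))) (\f.(\g.(\h.((f h) (g h))))))) p)

Derivation:
Step 0: (((((\f.(\g.(\h.((f h) g)))) ((\d.(\e.((d e) e))) (\d.(\e.((d e) e))))) p) ((\f.(\g.(\h.((f h) g)))) (\f.(\g.(\h.((f h) (g h))))))) p)
Step 1: ((((\g.(\h.((((\d.(\e.((d e) e))) (\d.(\e.((d e) e)))) h) g))) p) ((\f.(\g.(\h.((f h) g)))) (\f.(\g.(\h.((f h) (g h))))))) p)
Step 2: (((\h.((((\d.(\e.((d e) e))) (\d.(\e.((d e) e)))) h) p)) ((\f.(\g.(\h.((f h) g)))) (\f.(\g.(\h.((f h) (g h))))))) p)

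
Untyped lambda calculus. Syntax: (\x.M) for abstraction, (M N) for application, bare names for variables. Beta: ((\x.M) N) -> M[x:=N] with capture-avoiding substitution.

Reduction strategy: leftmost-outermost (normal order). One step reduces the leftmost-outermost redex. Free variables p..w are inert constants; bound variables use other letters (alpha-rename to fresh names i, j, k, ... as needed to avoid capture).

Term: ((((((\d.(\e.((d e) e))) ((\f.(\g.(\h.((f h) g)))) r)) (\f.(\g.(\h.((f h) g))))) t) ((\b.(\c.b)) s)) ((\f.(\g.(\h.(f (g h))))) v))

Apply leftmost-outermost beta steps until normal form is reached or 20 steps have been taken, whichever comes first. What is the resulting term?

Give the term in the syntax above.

Step 0: ((((((\d.(\e.((d e) e))) ((\f.(\g.(\h.((f h) g)))) r)) (\f.(\g.(\h.((f h) g))))) t) ((\b.(\c.b)) s)) ((\f.(\g.(\h.(f (g h))))) v))
Step 1: (((((\e.((((\f.(\g.(\h.((f h) g)))) r) e) e)) (\f.(\g.(\h.((f h) g))))) t) ((\b.(\c.b)) s)) ((\f.(\g.(\h.(f (g h))))) v))
Step 2: (((((((\f.(\g.(\h.((f h) g)))) r) (\f.(\g.(\h.((f h) g))))) (\f.(\g.(\h.((f h) g))))) t) ((\b.(\c.b)) s)) ((\f.(\g.(\h.(f (g h))))) v))
Step 3: ((((((\g.(\h.((r h) g))) (\f.(\g.(\h.((f h) g))))) (\f.(\g.(\h.((f h) g))))) t) ((\b.(\c.b)) s)) ((\f.(\g.(\h.(f (g h))))) v))
Step 4: (((((\h.((r h) (\f.(\g.(\h.((f h) g)))))) (\f.(\g.(\h.((f h) g))))) t) ((\b.(\c.b)) s)) ((\f.(\g.(\h.(f (g h))))) v))
Step 5: (((((r (\f.(\g.(\h.((f h) g))))) (\f.(\g.(\h.((f h) g))))) t) ((\b.(\c.b)) s)) ((\f.(\g.(\h.(f (g h))))) v))
Step 6: (((((r (\f.(\g.(\h.((f h) g))))) (\f.(\g.(\h.((f h) g))))) t) (\c.s)) ((\f.(\g.(\h.(f (g h))))) v))
Step 7: (((((r (\f.(\g.(\h.((f h) g))))) (\f.(\g.(\h.((f h) g))))) t) (\c.s)) (\g.(\h.(v (g h)))))

Answer: (((((r (\f.(\g.(\h.((f h) g))))) (\f.(\g.(\h.((f h) g))))) t) (\c.s)) (\g.(\h.(v (g h)))))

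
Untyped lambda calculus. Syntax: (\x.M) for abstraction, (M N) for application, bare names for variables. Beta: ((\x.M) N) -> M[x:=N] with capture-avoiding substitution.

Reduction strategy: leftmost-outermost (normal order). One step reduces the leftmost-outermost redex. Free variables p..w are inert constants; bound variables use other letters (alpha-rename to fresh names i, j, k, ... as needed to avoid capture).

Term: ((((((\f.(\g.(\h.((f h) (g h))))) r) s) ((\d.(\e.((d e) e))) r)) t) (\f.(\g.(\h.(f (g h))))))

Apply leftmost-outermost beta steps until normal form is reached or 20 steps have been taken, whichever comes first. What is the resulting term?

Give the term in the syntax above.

Step 0: ((((((\f.(\g.(\h.((f h) (g h))))) r) s) ((\d.(\e.((d e) e))) r)) t) (\f.(\g.(\h.(f (g h))))))
Step 1: (((((\g.(\h.((r h) (g h)))) s) ((\d.(\e.((d e) e))) r)) t) (\f.(\g.(\h.(f (g h))))))
Step 2: ((((\h.((r h) (s h))) ((\d.(\e.((d e) e))) r)) t) (\f.(\g.(\h.(f (g h))))))
Step 3: ((((r ((\d.(\e.((d e) e))) r)) (s ((\d.(\e.((d e) e))) r))) t) (\f.(\g.(\h.(f (g h))))))
Step 4: ((((r (\e.((r e) e))) (s ((\d.(\e.((d e) e))) r))) t) (\f.(\g.(\h.(f (g h))))))
Step 5: ((((r (\e.((r e) e))) (s (\e.((r e) e)))) t) (\f.(\g.(\h.(f (g h))))))

Answer: ((((r (\e.((r e) e))) (s (\e.((r e) e)))) t) (\f.(\g.(\h.(f (g h))))))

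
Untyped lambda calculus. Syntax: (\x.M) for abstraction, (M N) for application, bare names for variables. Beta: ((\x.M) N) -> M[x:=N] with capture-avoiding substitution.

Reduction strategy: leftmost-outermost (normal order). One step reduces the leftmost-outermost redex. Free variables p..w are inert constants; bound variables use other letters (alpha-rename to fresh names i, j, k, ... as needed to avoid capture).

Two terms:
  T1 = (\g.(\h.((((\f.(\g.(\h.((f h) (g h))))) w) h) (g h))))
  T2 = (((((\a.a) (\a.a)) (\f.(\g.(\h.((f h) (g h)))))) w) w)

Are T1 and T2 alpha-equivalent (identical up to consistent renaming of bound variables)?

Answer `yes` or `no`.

Term 1: (\g.(\h.((((\f.(\g.(\h.((f h) (g h))))) w) h) (g h))))
Term 2: (((((\a.a) (\a.a)) (\f.(\g.(\h.((f h) (g h)))))) w) w)
Alpha-equivalence: compare structure up to binder renaming.
Result: False

Answer: no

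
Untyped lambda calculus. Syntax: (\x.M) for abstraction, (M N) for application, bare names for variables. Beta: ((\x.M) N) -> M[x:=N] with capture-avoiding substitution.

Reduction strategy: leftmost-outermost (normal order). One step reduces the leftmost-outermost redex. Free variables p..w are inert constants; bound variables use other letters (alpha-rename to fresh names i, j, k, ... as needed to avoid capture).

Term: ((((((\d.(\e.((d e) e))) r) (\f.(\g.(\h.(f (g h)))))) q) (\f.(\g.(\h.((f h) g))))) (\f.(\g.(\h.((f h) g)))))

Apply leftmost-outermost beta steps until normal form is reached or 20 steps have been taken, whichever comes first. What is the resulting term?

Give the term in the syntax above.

Step 0: ((((((\d.(\e.((d e) e))) r) (\f.(\g.(\h.(f (g h)))))) q) (\f.(\g.(\h.((f h) g))))) (\f.(\g.(\h.((f h) g)))))
Step 1: (((((\e.((r e) e)) (\f.(\g.(\h.(f (g h)))))) q) (\f.(\g.(\h.((f h) g))))) (\f.(\g.(\h.((f h) g)))))
Step 2: (((((r (\f.(\g.(\h.(f (g h)))))) (\f.(\g.(\h.(f (g h)))))) q) (\f.(\g.(\h.((f h) g))))) (\f.(\g.(\h.((f h) g)))))

Answer: (((((r (\f.(\g.(\h.(f (g h)))))) (\f.(\g.(\h.(f (g h)))))) q) (\f.(\g.(\h.((f h) g))))) (\f.(\g.(\h.((f h) g)))))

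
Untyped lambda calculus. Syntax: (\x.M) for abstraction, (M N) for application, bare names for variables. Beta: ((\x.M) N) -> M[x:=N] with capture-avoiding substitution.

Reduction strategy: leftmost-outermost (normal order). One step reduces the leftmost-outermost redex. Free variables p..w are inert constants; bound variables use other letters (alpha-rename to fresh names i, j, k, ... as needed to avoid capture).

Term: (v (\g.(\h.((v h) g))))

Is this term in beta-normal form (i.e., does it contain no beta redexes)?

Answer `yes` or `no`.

Answer: yes

Derivation:
Term: (v (\g.(\h.((v h) g))))
No beta redexes found.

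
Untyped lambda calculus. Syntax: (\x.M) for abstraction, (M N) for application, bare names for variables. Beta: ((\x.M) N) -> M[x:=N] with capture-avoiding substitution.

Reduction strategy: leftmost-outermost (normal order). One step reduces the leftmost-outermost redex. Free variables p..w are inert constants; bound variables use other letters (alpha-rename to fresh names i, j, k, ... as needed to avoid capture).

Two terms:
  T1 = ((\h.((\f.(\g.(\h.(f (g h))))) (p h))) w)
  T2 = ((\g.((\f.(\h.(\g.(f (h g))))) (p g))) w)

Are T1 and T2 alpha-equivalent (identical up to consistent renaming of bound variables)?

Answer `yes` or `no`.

Term 1: ((\h.((\f.(\g.(\h.(f (g h))))) (p h))) w)
Term 2: ((\g.((\f.(\h.(\g.(f (h g))))) (p g))) w)
Alpha-equivalence: compare structure up to binder renaming.
Result: True

Answer: yes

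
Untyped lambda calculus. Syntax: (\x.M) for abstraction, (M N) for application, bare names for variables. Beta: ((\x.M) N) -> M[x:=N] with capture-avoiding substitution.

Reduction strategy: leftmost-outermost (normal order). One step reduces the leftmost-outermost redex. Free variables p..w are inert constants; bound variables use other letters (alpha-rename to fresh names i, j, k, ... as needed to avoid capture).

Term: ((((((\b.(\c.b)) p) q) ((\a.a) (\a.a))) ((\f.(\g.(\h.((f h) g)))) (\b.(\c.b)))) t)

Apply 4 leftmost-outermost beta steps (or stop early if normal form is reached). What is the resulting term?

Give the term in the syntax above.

Answer: (((p (\a.a)) (\g.(\h.(((\b.(\c.b)) h) g)))) t)

Derivation:
Step 0: ((((((\b.(\c.b)) p) q) ((\a.a) (\a.a))) ((\f.(\g.(\h.((f h) g)))) (\b.(\c.b)))) t)
Step 1: (((((\c.p) q) ((\a.a) (\a.a))) ((\f.(\g.(\h.((f h) g)))) (\b.(\c.b)))) t)
Step 2: (((p ((\a.a) (\a.a))) ((\f.(\g.(\h.((f h) g)))) (\b.(\c.b)))) t)
Step 3: (((p (\a.a)) ((\f.(\g.(\h.((f h) g)))) (\b.(\c.b)))) t)
Step 4: (((p (\a.a)) (\g.(\h.(((\b.(\c.b)) h) g)))) t)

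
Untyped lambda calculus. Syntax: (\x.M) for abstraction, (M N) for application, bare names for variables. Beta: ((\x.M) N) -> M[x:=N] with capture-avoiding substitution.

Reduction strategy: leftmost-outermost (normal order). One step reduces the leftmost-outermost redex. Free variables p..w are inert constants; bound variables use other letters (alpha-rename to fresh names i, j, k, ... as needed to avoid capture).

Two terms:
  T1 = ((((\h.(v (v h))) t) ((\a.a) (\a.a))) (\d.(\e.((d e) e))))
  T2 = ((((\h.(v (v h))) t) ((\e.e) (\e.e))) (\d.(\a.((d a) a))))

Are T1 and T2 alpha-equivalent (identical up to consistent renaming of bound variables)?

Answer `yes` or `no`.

Answer: yes

Derivation:
Term 1: ((((\h.(v (v h))) t) ((\a.a) (\a.a))) (\d.(\e.((d e) e))))
Term 2: ((((\h.(v (v h))) t) ((\e.e) (\e.e))) (\d.(\a.((d a) a))))
Alpha-equivalence: compare structure up to binder renaming.
Result: True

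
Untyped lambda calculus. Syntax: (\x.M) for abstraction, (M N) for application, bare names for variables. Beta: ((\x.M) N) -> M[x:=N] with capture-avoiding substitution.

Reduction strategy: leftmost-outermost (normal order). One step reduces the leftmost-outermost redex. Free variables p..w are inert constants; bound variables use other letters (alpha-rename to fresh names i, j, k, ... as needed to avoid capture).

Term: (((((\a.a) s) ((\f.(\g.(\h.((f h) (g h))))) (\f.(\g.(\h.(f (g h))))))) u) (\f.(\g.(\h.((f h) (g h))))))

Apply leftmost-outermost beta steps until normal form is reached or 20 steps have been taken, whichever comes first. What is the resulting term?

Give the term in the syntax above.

Answer: (((s (\g.(\h.(\i.(h ((g h) i)))))) u) (\f.(\g.(\h.((f h) (g h))))))

Derivation:
Step 0: (((((\a.a) s) ((\f.(\g.(\h.((f h) (g h))))) (\f.(\g.(\h.(f (g h))))))) u) (\f.(\g.(\h.((f h) (g h))))))
Step 1: (((s ((\f.(\g.(\h.((f h) (g h))))) (\f.(\g.(\h.(f (g h))))))) u) (\f.(\g.(\h.((f h) (g h))))))
Step 2: (((s (\g.(\h.(((\f.(\g.(\h.(f (g h))))) h) (g h))))) u) (\f.(\g.(\h.((f h) (g h))))))
Step 3: (((s (\g.(\h.((\g.(\i.(h (g i)))) (g h))))) u) (\f.(\g.(\h.((f h) (g h))))))
Step 4: (((s (\g.(\h.(\i.(h ((g h) i)))))) u) (\f.(\g.(\h.((f h) (g h))))))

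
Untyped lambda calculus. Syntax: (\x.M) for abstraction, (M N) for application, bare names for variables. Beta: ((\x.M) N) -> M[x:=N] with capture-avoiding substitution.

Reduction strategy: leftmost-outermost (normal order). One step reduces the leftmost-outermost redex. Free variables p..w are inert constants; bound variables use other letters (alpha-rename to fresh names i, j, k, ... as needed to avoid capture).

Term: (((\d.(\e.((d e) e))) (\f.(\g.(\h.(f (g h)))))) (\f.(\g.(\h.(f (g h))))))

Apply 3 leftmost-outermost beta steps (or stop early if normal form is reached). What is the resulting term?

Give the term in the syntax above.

Step 0: (((\d.(\e.((d e) e))) (\f.(\g.(\h.(f (g h)))))) (\f.(\g.(\h.(f (g h))))))
Step 1: ((\e.(((\f.(\g.(\h.(f (g h))))) e) e)) (\f.(\g.(\h.(f (g h))))))
Step 2: (((\f.(\g.(\h.(f (g h))))) (\f.(\g.(\h.(f (g h)))))) (\f.(\g.(\h.(f (g h))))))
Step 3: ((\g.(\h.((\f.(\g.(\h.(f (g h))))) (g h)))) (\f.(\g.(\h.(f (g h))))))

Answer: ((\g.(\h.((\f.(\g.(\h.(f (g h))))) (g h)))) (\f.(\g.(\h.(f (g h))))))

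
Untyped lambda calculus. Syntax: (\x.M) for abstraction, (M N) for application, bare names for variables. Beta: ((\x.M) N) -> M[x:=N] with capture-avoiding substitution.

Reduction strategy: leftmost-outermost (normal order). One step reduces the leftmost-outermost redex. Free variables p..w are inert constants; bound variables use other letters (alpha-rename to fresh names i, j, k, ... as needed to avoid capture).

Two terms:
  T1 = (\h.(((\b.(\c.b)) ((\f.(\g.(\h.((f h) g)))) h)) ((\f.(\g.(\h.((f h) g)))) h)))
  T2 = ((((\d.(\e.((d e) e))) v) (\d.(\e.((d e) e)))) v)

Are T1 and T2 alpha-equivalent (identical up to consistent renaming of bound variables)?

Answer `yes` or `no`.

Answer: no

Derivation:
Term 1: (\h.(((\b.(\c.b)) ((\f.(\g.(\h.((f h) g)))) h)) ((\f.(\g.(\h.((f h) g)))) h)))
Term 2: ((((\d.(\e.((d e) e))) v) (\d.(\e.((d e) e)))) v)
Alpha-equivalence: compare structure up to binder renaming.
Result: False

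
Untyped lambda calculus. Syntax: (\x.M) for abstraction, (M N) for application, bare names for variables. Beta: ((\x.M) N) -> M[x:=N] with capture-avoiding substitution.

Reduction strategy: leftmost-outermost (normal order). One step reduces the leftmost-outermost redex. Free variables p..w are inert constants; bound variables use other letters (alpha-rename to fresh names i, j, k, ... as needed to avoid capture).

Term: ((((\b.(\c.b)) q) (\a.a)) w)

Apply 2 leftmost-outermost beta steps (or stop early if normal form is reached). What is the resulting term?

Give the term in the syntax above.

Step 0: ((((\b.(\c.b)) q) (\a.a)) w)
Step 1: (((\c.q) (\a.a)) w)
Step 2: (q w)

Answer: (q w)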